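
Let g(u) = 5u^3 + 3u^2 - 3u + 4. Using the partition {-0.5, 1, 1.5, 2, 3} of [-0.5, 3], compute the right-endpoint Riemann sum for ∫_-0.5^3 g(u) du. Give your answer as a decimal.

207.0625

Subinterval widths: 1.5, 0.5, 0.5, 1.
Right endpoints: 1, 1.5, 2, 3.
g(1) = 9, g(1.5) = 23.125, g(2) = 50, g(3) = 157.
Sum = Σ Δu_i · g(u_i).
Sum = 207.0625.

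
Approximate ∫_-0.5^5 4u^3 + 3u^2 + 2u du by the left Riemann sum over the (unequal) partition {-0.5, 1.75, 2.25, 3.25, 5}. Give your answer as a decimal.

Subinterval widths: 2.25, 0.5, 1, 1.75.
Left endpoints: -0.5, 1.75, 2.25, 3.25.
f(-0.5) = -0.75, f(1.75) = 34.125, f(2.25) = 65.25, f(3.25) = 175.5.
Sum = Σ Δu_i · f(u_i).
Sum = 387.75.

387.75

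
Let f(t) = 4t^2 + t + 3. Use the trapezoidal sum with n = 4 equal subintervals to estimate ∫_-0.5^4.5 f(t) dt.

151.875

Δt = (4.5 − (-0.5))/4 = 1.25.
f(-0.5) = 3.5, f(0.75) = 6, f(2) = 21, f(3.25) = 48.5, f(4.5) = 88.5.
T_4 = (Δt/2)·[f(t_0) + 2f(t_1) + 2f(t_2) + 2f(t_3) + f(t_4)].
Sum = 151.875.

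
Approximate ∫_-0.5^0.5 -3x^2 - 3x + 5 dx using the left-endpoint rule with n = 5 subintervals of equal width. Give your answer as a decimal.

5.03

Δx = (0.5 − (-0.5))/5 = 0.2.
Left endpoints: -0.5, -0.3, -0.1, 0.1, 0.3.
f(-0.5) = 5.75, f(-0.3) = 5.63, f(-0.1) = 5.27, f(0.1) = 4.67, f(0.3) = 3.83.
Sum = Δx · [f(-0.5) + f(-0.3) + f(-0.1) + f(0.1) + f(0.3)].
Sum = 5.03.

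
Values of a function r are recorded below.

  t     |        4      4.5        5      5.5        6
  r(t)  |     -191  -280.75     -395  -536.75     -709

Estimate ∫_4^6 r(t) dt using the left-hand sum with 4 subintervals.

-701.75

Δt = 0.5.
Sum = 0.5·[(-191) + (-280.75) + (-395) + (-536.75)] = -701.75.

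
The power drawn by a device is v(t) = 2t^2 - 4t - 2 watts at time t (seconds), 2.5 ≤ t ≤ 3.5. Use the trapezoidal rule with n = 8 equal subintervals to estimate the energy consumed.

Δt = (3.5 − 2.5)/8 = 0.125.
v(2.5) = 0.5, v(2.625) = 1.28125, v(2.75) = 2.125, v(2.875) = 3.03125, v(3) = 4, v(3.125) = 5.03125, v(3.25) = 6.125, v(3.375) = 7.28125, v(3.5) = 8.5.
T_8 = (Δt/2)·[v(t_0) + 2v(t_1) + ... + 2v(t_{7}) + v(t_8)].
Sum = 4.171875.

4.171875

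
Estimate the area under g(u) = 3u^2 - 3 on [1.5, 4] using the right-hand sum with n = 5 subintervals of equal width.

63.75

Δu = (4 − 1.5)/5 = 0.5.
Right endpoints: 2, 2.5, 3, 3.5, 4.
g(2) = 9, g(2.5) = 15.75, g(3) = 24, g(3.5) = 33.75, g(4) = 45.
Sum = Δu · [g(2) + g(2.5) + g(3) + g(3.5) + g(4)].
Sum = 63.75.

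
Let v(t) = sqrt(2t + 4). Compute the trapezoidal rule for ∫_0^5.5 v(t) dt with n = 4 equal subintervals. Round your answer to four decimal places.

16.6606

Δt = (5.5 − 0)/4 = 1.375.
v(0) ≈ 2.0000, v(1.375) ≈ 2.5981, v(2.75) ≈ 3.0822, v(4.125) ≈ 3.5000, v(5.5) ≈ 3.8730.
T_4 = (Δt/2)·[v(t_0) + 2v(t_1) + 2v(t_2) + 2v(t_3) + v(t_4)].
Sum ≈ 16.6606.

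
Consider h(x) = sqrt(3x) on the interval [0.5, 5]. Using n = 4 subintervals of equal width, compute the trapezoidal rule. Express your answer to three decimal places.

12.418

Δx = (5 − 0.5)/4 = 1.125.
h(0.5) ≈ 1.225, h(1.625) ≈ 2.208, h(2.75) ≈ 2.872, h(3.875) ≈ 3.410, h(5) ≈ 3.873.
T_4 = (Δx/2)·[h(x_0) + 2h(x_1) + 2h(x_2) + 2h(x_3) + h(x_4)].
Sum ≈ 12.418.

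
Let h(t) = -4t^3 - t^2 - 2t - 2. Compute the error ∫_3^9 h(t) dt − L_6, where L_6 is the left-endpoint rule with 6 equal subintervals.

Exact integral: ∫_3^9 h(t) dt = -6798.
L_6 = -5425.
Error = -6798 − (-5425) = -1373.

-1373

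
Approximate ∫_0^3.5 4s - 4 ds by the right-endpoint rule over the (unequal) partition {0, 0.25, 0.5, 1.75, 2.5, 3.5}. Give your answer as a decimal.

17

Subinterval widths: 0.25, 0.25, 1.25, 0.75, 1.
Right endpoints: 0.25, 0.5, 1.75, 2.5, 3.5.
f(0.25) = -3, f(0.5) = -2, f(1.75) = 3, f(2.5) = 6, f(3.5) = 10.
Sum = Σ Δs_i · f(s_i).
Sum = 17.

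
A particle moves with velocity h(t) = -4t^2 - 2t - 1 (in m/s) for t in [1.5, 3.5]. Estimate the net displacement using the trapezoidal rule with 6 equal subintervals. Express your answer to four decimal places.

-64.8148

Δt = (3.5 − 1.5)/6 = 1/3.
h(1.5) = -13, h(11/6) = -163/9, h(13/6) = -217/9, h(2.5) = -31, h(17/6) = -349/9, h(19/6) = -427/9, h(3.5) = -57.
T_6 = (Δt/2)·[h(t_0) + 2h(t_1) + ... + 2h(t_{5}) + h(t_6)].
Sum ≈ -64.8148.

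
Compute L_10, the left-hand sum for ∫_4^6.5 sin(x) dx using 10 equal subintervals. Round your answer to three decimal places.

-1.743

Δx = (6.5 − 4)/10 = 0.25.
Left endpoints: 4, 4.25, 4.5, 4.75, 5, 5.25, 5.5, 5.75, 6, 6.25.
f(4) ≈ -0.757, f(4.25) ≈ -0.895, f(4.5) ≈ -0.978, f(4.75) ≈ -0.999, f(5) ≈ -0.959, f(5.25) ≈ -0.859, f(5.5) ≈ -0.706, f(5.75) ≈ -0.508, f(6) ≈ -0.279, f(6.25) ≈ -0.033.
Sum = Δx · [f(4) + f(4.25) + f(4.5) + ...].
Sum ≈ -1.743.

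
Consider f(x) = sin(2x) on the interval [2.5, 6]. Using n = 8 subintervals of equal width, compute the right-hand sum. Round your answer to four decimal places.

-0.1696

Δx = (6 − 2.5)/8 = 0.4375.
Right endpoints: 2.9375, 3.375, 3.8125, 4.25, 4.6875, 5.125, 5.5625, 6.
f(2.9375) ≈ -0.3969, f(3.375) ≈ 0.4500, f(3.8125) ≈ 0.9739, f(4.25) ≈ 0.7985, f(4.6875) ≈ 0.0498, f(5.125) ≈ -0.7347, f(5.5625) ≈ -0.9916, f(6) ≈ -0.5366.
Sum = Δx · [f(2.9375) + f(3.375) + f(3.8125) + ...].
Sum ≈ -0.1696.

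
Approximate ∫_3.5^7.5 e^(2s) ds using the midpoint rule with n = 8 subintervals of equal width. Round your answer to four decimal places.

Δs = (7.5 − 3.5)/8 = 0.5.
Midpoints: 3.75, 4.25, 4.75, 5.25, 5.75, 6.25, 6.75, 7.25.
f(3.75) ≈ 1808.0424, f(4.25) ≈ 4914.7688, f(4.75) ≈ 13359.7268, f(5.25) ≈ 36315.5027, f(5.75) ≈ 98715.7710, f(6.25) ≈ 268337.2865, f(6.75) ≈ 729416.3698, f(7.25) ≈ 1982759.2635.
Sum = Δs · [f(3.75) + f(4.25) + f(4.75) + ...].
Sum ≈ 1567813.3658.

1567813.3658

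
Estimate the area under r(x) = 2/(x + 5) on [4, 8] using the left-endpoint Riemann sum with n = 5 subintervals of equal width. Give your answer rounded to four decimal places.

Δx = (8 − 4)/5 = 0.8.
Left endpoints: 4, 4.8, 5.6, 6.4, 7.2.
r(4) = 2/9, r(4.8) = 10/49, r(5.6) = 10/53, r(6.4) = 10/57, r(7.2) = 10/61.
Sum = Δx · [r(4) + r(4.8) + r(5.6) + r(6.4) + r(7.2)].
Sum ≈ 0.7635.

0.7635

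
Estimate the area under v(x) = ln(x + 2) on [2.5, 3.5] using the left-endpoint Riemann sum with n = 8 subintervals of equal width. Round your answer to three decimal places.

1.595

Δx = (3.5 − 2.5)/8 = 0.125.
Left endpoints: 2.5, 2.625, 2.75, 2.875, 3, 3.125, 3.25, 3.375.
v(2.5) ≈ 1.504, v(2.625) ≈ 1.531, v(2.75) ≈ 1.558, v(2.875) ≈ 1.584, v(3) ≈ 1.609, v(3.125) ≈ 1.634, v(3.25) ≈ 1.658, v(3.375) ≈ 1.682.
Sum = Δx · [v(2.5) + v(2.625) + v(2.75) + ...].
Sum ≈ 1.595.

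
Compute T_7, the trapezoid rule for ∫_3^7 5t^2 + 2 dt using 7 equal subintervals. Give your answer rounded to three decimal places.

535.755

Δt = (7 − 3)/7 = 4/7.
f(3) = 47, f(25/7) = 3223/49, f(29/7) = 4303/49, f(33/7) = 5543/49, f(37/7) = 6943/49, f(41/7) = 8503/49, f(45/7) = 10223/49, f(7) = 247.
T_7 = (Δt/2)·[f(t_0) + 2f(t_1) + ... + 2f(t_{6}) + f(t_7)].
Sum ≈ 535.755.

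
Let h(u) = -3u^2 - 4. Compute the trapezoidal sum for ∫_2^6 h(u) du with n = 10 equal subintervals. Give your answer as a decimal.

Δu = (6 − 2)/10 = 0.4.
h(2) = -16, h(2.4) = -21.28, h(2.8) = -27.52, h(3.2) = -34.72, h(3.6) = -42.88, h(4) = -52, h(4.4) = -62.08, h(4.8) = -73.12, h(5.2) = -85.12, h(5.6) = -98.08, h(6) = -112.
T_10 = (Δu/2)·[h(u_0) + 2h(u_1) + ... + 2h(u_{9}) + h(u_10)].
Sum = -224.32.

-224.32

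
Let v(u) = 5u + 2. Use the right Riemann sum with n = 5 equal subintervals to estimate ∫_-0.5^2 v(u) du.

Δu = (2 − (-0.5))/5 = 0.5.
Right endpoints: 0, 0.5, 1, 1.5, 2.
v(0) = 2, v(0.5) = 4.5, v(1) = 7, v(1.5) = 9.5, v(2) = 12.
Sum = Δu · [v(0) + v(0.5) + v(1) + v(1.5) + v(2)].
Sum = 17.5.

17.5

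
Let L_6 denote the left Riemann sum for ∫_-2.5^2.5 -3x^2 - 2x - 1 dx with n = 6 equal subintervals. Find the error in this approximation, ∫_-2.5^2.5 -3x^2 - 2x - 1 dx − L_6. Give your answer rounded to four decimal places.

Exact integral: ∫_-2.5^2.5 f(x) dx = -36.25.
L_6 ≈ -33.819444.
Error ≈ -36.25 − (-33.819444) ≈ -2.4306.

-2.4306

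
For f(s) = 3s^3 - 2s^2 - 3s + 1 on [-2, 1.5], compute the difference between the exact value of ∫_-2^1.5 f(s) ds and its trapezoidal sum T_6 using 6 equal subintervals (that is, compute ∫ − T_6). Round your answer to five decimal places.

Exact integral: ∫_-2^1.5 f(s) ds ≈ -9.6614583.
T_6 ≈ -10.5050637.
Error ≈ -9.6614583 − (-10.5050637) ≈ 0.84361.

0.84361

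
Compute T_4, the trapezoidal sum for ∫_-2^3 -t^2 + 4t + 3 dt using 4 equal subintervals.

Δt = (3 − (-2))/4 = 1.25.
f(-2) = -9, f(-0.75) = -0.5625, f(0.5) = 4.75, f(1.75) = 6.9375, f(3) = 6.
T_4 = (Δt/2)·[f(t_0) + 2f(t_1) + 2f(t_2) + 2f(t_3) + f(t_4)].
Sum = 12.03125.

12.03125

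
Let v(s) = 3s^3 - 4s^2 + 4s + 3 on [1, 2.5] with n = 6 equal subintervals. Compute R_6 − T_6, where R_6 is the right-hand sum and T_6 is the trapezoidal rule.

3.609375

R_6 = 27.83984375.
T_6 = 24.23046875.
R_6 − T_6 = 3.609375.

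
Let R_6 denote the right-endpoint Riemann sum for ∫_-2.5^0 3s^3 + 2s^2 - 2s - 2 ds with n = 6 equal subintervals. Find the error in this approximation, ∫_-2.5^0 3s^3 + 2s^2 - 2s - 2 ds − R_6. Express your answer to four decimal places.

-5.4507

Exact integral: ∫_-2.5^0 f(s) ds ≈ -17.630208.
R_6 ≈ -12.179543.
Error ≈ -17.630208 − (-12.179543) ≈ -5.4507.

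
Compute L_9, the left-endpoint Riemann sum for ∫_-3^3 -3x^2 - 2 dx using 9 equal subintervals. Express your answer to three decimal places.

Δx = (3 − (-3))/9 = 2/3.
Left endpoints: -3, -7/3, -5/3, -1, -1/3, 1/3, 1, 5/3, 7/3.
f(-3) = -29, f(-7/3) = -55/3, f(-5/3) = -31/3, f(-1) = -5, f(-1/3) = -7/3, f(1/3) = -7/3, f(1) = -5, f(5/3) = -31/3, f(7/3) = -55/3.
Sum = Δx · [f(-3) + f(-7/3) + f(-5/3) + ...].
Sum ≈ -67.333.

-67.333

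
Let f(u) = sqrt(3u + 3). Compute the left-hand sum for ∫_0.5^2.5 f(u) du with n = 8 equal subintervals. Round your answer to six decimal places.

Δu = (2.5 − 0.5)/8 = 0.25.
Left endpoints: 0.5, 0.75, 1, 1.25, 1.5, 1.75, 2, 2.25.
f(0.5) ≈ 2.121320, f(0.75) ≈ 2.291288, f(1) ≈ 2.449490, f(1.25) ≈ 2.598076, f(1.5) ≈ 2.738613, f(1.75) ≈ 2.872281, f(2) ≈ 3.000000, f(2.25) ≈ 3.122499.
Sum = Δu · [f(0.5) + f(0.75) + f(1) + ...].
Sum ≈ 5.298392.

5.298392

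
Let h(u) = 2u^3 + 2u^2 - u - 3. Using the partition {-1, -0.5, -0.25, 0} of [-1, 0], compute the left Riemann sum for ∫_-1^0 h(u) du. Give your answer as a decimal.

Subinterval widths: 0.5, 0.25, 0.25.
Left endpoints: -1, -0.5, -0.25.
h(-1) = -2, h(-0.5) = -2.25, h(-0.25) = -2.65625.
Sum = Σ Δu_i · h(u_i).
Sum = -2.2265625.

-2.2265625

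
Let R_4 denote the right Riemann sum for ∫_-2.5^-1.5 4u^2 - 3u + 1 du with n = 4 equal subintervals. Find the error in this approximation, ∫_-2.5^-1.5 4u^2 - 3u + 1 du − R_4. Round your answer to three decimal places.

Exact integral: ∫_-2.5^-1.5 f(u) du ≈ 23.33333.
R_4 = 21.
Error ≈ 23.33333 − 21 ≈ 2.333.

2.333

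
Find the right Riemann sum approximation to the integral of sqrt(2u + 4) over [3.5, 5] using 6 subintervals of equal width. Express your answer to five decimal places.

Δu = (5 − 3.5)/6 = 0.25.
Right endpoints: 3.75, 4, 4.25, 4.5, 4.75, 5.
f(3.75) ≈ 3.39116, f(4) ≈ 3.46410, f(4.25) ≈ 3.53553, f(4.5) ≈ 3.60555, f(4.75) ≈ 3.67423, f(5) ≈ 3.74166.
Sum = Δu · [f(3.75) + f(4) + f(4.25) + ...].
Sum ≈ 5.35306.

5.35306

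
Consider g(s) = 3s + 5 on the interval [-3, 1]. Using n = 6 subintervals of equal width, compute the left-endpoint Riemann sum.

Δs = (1 − (-3))/6 = 2/3.
Left endpoints: -3, -7/3, -5/3, -1, -1/3, 1/3.
g(-3) = -4, g(-7/3) = -2, g(-5/3) = 0, g(-1) = 2, g(-1/3) = 4, g(1/3) = 6.
Sum = Δs · [g(-3) + g(-7/3) + g(-5/3) + ...].
Sum = 4.

4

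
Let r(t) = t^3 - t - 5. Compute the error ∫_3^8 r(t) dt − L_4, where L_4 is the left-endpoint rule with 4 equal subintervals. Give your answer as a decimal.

Exact integral: ∫_3^8 r(t) dt = 951.25.
L_4 = 672.734375.
Error = 951.25 − 672.734375 = 278.515625.

278.515625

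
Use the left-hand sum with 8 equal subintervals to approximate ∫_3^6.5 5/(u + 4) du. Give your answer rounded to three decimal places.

2.080

Δu = (6.5 − 3)/8 = 0.4375.
Left endpoints: 3, 3.4375, 3.875, 4.3125, 4.75, 5.1875, 5.625, 6.0625.
f(3) = 5/7, f(3.4375) = 80/119, f(3.875) = 40/63, f(4.3125) = 80/133, f(4.75) = 4/7, f(5.1875) = 80/147, f(5.625) = 40/77, f(6.0625) = 80/161.
Sum = Δu · [f(3) + f(3.4375) + f(3.875) + ...].
Sum ≈ 2.080.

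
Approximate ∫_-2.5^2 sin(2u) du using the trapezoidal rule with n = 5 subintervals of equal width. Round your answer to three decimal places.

0.335

Δu = (2 − (-2.5))/5 = 0.9.
f(-2.5) ≈ 0.959, f(-1.6) ≈ 0.058, f(-0.7) ≈ -0.985, f(0.2) ≈ 0.389, f(1.1) ≈ 0.808, f(2) ≈ -0.757.
T_5 = (Δu/2)·[f(u_0) + 2f(u_1) + ... + 2f(u_{4}) + f(u_5)].
Sum ≈ 0.335.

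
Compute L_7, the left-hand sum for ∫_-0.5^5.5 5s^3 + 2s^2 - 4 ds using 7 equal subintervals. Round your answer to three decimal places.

Δs = (5.5 − (-0.5))/7 = 6/7.
Left endpoints: -0.5, 5/14, 17/14, 29/14, 41/14, 53/14, 65/14.
f(-0.5) = -4.125, f(5/14) = -9651/2744, f(17/14) = 21681/2744, f(29/14) = 134517/2744, f(41/14) = 380697/2744, f(53/14) = 812061/2744, f(65/14) = 1480449/2744.
Sum = Δs · [f(-0.5) + f(5/14) + f(17/14) + ...].
Sum ≈ 877.270.

877.270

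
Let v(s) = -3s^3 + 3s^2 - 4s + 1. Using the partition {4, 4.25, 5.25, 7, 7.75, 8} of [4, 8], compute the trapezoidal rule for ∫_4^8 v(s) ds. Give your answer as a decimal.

Subinterval widths: 0.25, 1, 1.75, 0.75, 0.25.
v(4) = -159, v(4.25) = -192.109375, v(5.25) = -371.421875, v(7) = -909, v(7.75) = -1246.265625, v(8) = -1375.
On each subinterval the trapezoid contributes (Δs_i/2)·[v(s_{i-1}) + v(s_i)].
Sum = -2581.90625.

-2581.90625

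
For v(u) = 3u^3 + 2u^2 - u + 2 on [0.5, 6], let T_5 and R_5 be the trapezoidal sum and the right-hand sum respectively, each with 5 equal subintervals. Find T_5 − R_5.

T_5 = 1143.65625.
R_5 = 1536.15.
T_5 − R_5 = -392.49375.

-392.49375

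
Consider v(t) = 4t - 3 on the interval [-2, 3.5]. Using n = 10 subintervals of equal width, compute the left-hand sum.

Δt = (3.5 − (-2))/10 = 0.55.
Left endpoints: -2, -1.45, -0.9, -0.35, 0.2, 0.75, 1.3, 1.85, 2.4, 2.95.
v(-2) = -11, v(-1.45) = -8.8, v(-0.9) = -6.6, v(-0.35) = -4.4, v(0.2) = -2.2, v(0.75) = 0, v(1.3) = 2.2, v(1.85) = 4.4, v(2.4) = 6.6, v(2.95) = 8.8.
Sum = Δt · [v(-2) + v(-1.45) + v(-0.9) + ...].
Sum = -6.05.

-6.05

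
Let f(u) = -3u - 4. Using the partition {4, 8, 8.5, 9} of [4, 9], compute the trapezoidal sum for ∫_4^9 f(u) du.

Subinterval widths: 4, 0.5, 0.5.
f(4) = -16, f(8) = -28, f(8.5) = -29.5, f(9) = -31.
On each subinterval the trapezoid contributes (Δu_i/2)·[f(u_{i-1}) + f(u_i)].
Sum = -117.5.

-117.5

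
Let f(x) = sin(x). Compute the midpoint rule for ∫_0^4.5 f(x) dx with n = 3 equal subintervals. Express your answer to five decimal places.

1.33223

Δx = (4.5 − 0)/3 = 1.5.
Midpoints: 0.75, 2.25, 3.75.
f(0.75) ≈ 0.68164, f(2.25) ≈ 0.77807, f(3.75) ≈ -0.57156.
Sum = Δx · [f(0.75) + f(2.25) + f(3.75)].
Sum ≈ 1.33223.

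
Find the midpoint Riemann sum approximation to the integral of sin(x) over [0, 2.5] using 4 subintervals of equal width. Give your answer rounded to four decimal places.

1.8308

Δx = (2.5 − 0)/4 = 0.625.
Midpoints: 0.3125, 0.9375, 1.5625, 2.1875.
f(0.3125) ≈ 0.3074, f(0.9375) ≈ 0.8061, f(1.5625) ≈ 1.0000, f(2.1875) ≈ 0.8158.
Sum = Δx · [f(0.3125) + f(0.9375) + f(1.5625) + f(2.1875)].
Sum ≈ 1.8308.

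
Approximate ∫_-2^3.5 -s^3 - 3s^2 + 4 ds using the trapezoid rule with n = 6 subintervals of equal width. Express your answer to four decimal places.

Δs = (3.5 − (-2))/6 = 11/12.
f(-2) = 0, f(-13/12) = 3025/1728, f(-1/6) = 847/216, f(0.75) = 1.890625, f(5/3) = -242/27, f(31/12) = -57475/1728, f(3.5) = -75.625.
T_6 = (Δs/2)·[f(s_0) + 2f(s_1) + ... + 2f(s_{5}) + f(s_6)].
Sum ≈ -66.4345.

-66.4345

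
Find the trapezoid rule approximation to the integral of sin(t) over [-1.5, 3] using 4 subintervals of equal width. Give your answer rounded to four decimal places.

0.9464

Δt = (3 − (-1.5))/4 = 1.125.
f(-1.5) ≈ -0.9975, f(-0.375) ≈ -0.3663, f(0.75) ≈ 0.6816, f(1.875) ≈ 0.9541, f(3) ≈ 0.1411.
T_4 = (Δt/2)·[f(t_0) + 2f(t_1) + 2f(t_2) + 2f(t_3) + f(t_4)].
Sum ≈ 0.9464.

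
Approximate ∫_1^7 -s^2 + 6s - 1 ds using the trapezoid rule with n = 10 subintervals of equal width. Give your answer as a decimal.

Δs = (7 − 1)/10 = 0.6.
f(1) = 4, f(1.6) = 6.04, f(2.2) = 7.36, f(2.8) = 7.96, f(3.4) = 7.84, f(4) = 7, f(4.6) = 5.44, f(5.2) = 3.16, f(5.8) = 0.16, f(6.4) = -3.56, f(7) = -8.
T_10 = (Δs/2)·[f(s_0) + 2f(s_1) + ... + 2f(s_{9}) + f(s_10)].
Sum = 23.64.

23.64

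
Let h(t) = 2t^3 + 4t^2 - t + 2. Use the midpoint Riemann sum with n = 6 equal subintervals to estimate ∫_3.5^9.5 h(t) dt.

Δt = (9.5 − 3.5)/6 = 1.
Midpoints: 4, 5, 6, 7, 8, 9.
h(4) = 190, h(5) = 347, h(6) = 572, h(7) = 877, h(8) = 1274, h(9) = 1775.
Sum = Δt · [h(4) + h(5) + h(6) + ...].
Sum = 5035.

5035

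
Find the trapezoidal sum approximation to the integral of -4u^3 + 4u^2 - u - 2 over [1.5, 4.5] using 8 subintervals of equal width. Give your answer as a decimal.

-305.25

Δu = (4.5 − 1.5)/8 = 0.375.
f(1.5) = -8, f(1.875) = -16.1796875, f(2.25) = -29.5625, f(2.625) = -49.4140625, f(3) = -77, f(3.375) = -113.5859375, f(3.75) = -160.4375, f(4.125) = -218.8203125, f(4.5) = -290.
T_8 = (Δu/2)·[f(u_0) + 2f(u_1) + ... + 2f(u_{7}) + f(u_8)].
Sum = -305.25.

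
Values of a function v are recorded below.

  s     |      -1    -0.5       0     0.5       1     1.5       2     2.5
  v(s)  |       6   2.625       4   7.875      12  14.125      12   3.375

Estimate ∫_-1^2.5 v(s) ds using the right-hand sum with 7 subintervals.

28

Δs = 0.5.
Sum = 0.5·[2.625 + 4 + 7.875 + 12 + 14.125 + 12 + 3.375] = 28.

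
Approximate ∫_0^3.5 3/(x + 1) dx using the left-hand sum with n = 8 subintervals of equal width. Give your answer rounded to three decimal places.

Δx = (3.5 − 0)/8 = 0.4375.
Left endpoints: 0, 0.4375, 0.875, 1.3125, 1.75, 2.1875, 2.625, 3.0625.
f(0) = 3, f(0.4375) = 48/23, f(0.875) = 1.6, f(1.3125) = 48/37, f(1.75) = 12/11, f(2.1875) = 16/17, f(2.625) = 24/29, f(3.0625) = 48/65.
Sum = Δx · [f(0) + f(0.4375) + f(0.875) + ...].
Sum ≈ 5.067.

5.067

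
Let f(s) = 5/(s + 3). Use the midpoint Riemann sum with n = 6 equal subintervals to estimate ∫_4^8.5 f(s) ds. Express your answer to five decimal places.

2.48068

Δs = (8.5 − 4)/6 = 0.75.
Midpoints: 4.375, 5.125, 5.875, 6.625, 7.375, 8.125.
f(4.375) = 40/59, f(5.125) = 8/13, f(5.875) = 40/71, f(6.625) = 40/77, f(7.375) = 40/83, f(8.125) = 40/89.
Sum = Δs · [f(4.375) + f(5.125) + f(5.875) + ...].
Sum ≈ 2.48068.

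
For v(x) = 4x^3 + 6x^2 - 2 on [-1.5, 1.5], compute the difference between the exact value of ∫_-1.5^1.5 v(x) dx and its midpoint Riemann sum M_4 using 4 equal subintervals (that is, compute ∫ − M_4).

0.84375

Exact integral: ∫_-1.5^1.5 v(x) dx = 7.5.
M_4 = 6.65625.
Error = 7.5 − 6.65625 = 0.84375.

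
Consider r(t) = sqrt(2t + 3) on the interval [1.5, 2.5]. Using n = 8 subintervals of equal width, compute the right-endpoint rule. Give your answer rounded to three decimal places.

2.667

Δt = (2.5 − 1.5)/8 = 0.125.
Right endpoints: 1.625, 1.75, 1.875, 2, 2.125, 2.25, 2.375, 2.5.
r(1.625) ≈ 2.500, r(1.75) ≈ 2.550, r(1.875) ≈ 2.598, r(2) ≈ 2.646, r(2.125) ≈ 2.693, r(2.25) ≈ 2.739, r(2.375) ≈ 2.784, r(2.5) ≈ 2.828.
Sum = Δt · [r(1.625) + r(1.75) + r(1.875) + ...].
Sum ≈ 2.667.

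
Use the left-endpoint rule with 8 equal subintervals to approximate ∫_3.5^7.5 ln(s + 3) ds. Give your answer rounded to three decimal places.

Δs = (7.5 − 3.5)/8 = 0.5.
Left endpoints: 3.5, 4, 4.5, 5, 5.5, 6, 6.5, 7.
f(3.5) ≈ 1.872, f(4) ≈ 1.946, f(4.5) ≈ 2.015, f(5) ≈ 2.079, f(5.5) ≈ 2.140, f(6) ≈ 2.197, f(6.5) ≈ 2.251, f(7) ≈ 2.303.
Sum = Δs · [f(3.5) + f(4) + f(4.5) + ...].
Sum ≈ 8.402.

8.402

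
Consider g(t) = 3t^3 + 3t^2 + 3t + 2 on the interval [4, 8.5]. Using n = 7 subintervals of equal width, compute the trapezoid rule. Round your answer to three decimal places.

4384.911

Δt = (8.5 − 4)/7 = 9/14.
g(4) = 254, g(65/14) = 1045033/2744, g(37/7) = 186833/343, g(83/14) = 2058991/2744, g(46/7) = 343892/343, g(101/14) = 3584221/2744, g(55/7) = 571421/343, g(8.5) = 2086.625.
T_7 = (Δt/2)·[g(t_0) + 2g(t_1) + ... + 2g(t_{6}) + g(t_7)].
Sum ≈ 4384.911.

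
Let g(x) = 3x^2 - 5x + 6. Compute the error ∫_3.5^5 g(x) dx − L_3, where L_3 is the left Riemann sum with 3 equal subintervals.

7.5

Exact integral: ∫_3.5^5 g(x) dx = 59.25.
L_3 = 51.75.
Error = 59.25 − 51.75 = 7.5.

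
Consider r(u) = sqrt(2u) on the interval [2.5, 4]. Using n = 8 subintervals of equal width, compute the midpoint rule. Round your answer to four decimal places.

3.8158

Δu = (4 − 2.5)/8 = 0.1875.
Midpoints: 2.59375, 2.78125, 2.96875, 3.15625, 3.34375, 3.53125, 3.71875, 3.90625.
r(2.59375) ≈ 2.2776, r(2.78125) ≈ 2.3585, r(2.96875) ≈ 2.4367, r(3.15625) ≈ 2.5125, r(3.34375) ≈ 2.5860, r(3.53125) ≈ 2.6575, r(3.71875) ≈ 2.7272, r(3.90625) ≈ 2.7951.
Sum = Δu · [r(2.59375) + r(2.78125) + r(2.96875) + ...].
Sum ≈ 3.8158.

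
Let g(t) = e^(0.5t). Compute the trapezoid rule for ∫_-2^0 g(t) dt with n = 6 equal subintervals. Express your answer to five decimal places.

1.26717

Δt = (0 − (-2))/6 = 1/3.
g(-2) ≈ 0.36788, g(-5/3) ≈ 0.43460, g(-4/3) ≈ 0.51342, g(-1) ≈ 0.60653, g(-2/3) ≈ 0.71653, g(-1/3) ≈ 0.84648, g(0) ≈ 1.00000.
T_6 = (Δt/2)·[g(t_0) + 2g(t_1) + ... + 2g(t_{5}) + g(t_6)].
Sum ≈ 1.26717.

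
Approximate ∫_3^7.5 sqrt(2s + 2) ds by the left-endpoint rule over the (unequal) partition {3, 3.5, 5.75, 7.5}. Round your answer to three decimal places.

14.594

Subinterval widths: 0.5, 2.25, 1.75.
Left endpoints: 3, 3.5, 5.75.
f(3) ≈ 2.828, f(3.5) ≈ 3.000, f(5.75) ≈ 3.674.
Sum = Σ Δs_i · f(s_i).
Sum ≈ 14.594.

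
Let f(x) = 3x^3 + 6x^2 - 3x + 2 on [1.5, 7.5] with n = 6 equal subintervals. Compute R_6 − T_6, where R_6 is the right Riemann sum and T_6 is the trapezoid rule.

780.75

R_6 = 3964.5.
T_6 = 3183.75.
R_6 − T_6 = 780.75.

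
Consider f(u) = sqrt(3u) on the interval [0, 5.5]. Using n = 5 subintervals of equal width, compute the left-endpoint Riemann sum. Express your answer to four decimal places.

Δu = (5.5 − 0)/5 = 1.1.
Left endpoints: 0, 1.1, 2.2, 3.3, 4.4.
f(0) ≈ 0.0000, f(1.1) ≈ 1.8166, f(2.2) ≈ 2.5690, f(3.3) ≈ 3.1464, f(4.4) ≈ 3.6332.
Sum = Δu · [f(0) + f(1.1) + f(2.2) + f(3.3) + f(4.4)].
Sum ≈ 12.2818.

12.2818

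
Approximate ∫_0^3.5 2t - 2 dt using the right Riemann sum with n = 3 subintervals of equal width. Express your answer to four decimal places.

Δt = (3.5 − 0)/3 = 7/6.
Right endpoints: 7/6, 7/3, 3.5.
f(7/6) = 1/3, f(7/3) = 8/3, f(3.5) = 5.
Sum = Δt · [f(7/6) + f(7/3) + f(3.5)].
Sum ≈ 9.3333.

9.3333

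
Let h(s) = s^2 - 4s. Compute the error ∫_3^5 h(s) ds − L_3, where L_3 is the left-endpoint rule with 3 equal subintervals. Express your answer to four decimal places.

2.5185

Exact integral: ∫_3^5 h(s) ds ≈ 0.666667.
L_3 ≈ -1.851852.
Error ≈ 0.666667 − (-1.851852) ≈ 2.5185.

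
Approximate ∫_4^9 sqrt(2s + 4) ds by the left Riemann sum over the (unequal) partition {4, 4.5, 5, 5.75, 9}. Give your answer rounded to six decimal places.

Subinterval widths: 0.5, 0.5, 0.75, 3.25.
Left endpoints: 4, 4.5, 5, 5.75.
f(4) ≈ 3.464102, f(4.5) ≈ 3.605551, f(5) ≈ 3.741657, f(5.75) ≈ 3.937004.
Sum = Σ Δs_i · f(s_i).
Sum ≈ 19.136332.

19.136332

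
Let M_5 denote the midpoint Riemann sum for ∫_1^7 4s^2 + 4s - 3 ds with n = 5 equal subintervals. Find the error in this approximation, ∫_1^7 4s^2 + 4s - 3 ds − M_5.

Exact integral: ∫_1^7 f(s) ds = 534.
M_5 = 531.12.
Error = 534 − 531.12 = 2.88.

2.88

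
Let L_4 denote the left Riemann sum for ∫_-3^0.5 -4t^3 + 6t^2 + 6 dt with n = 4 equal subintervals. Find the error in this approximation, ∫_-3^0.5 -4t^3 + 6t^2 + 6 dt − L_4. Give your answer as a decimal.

Exact integral: ∫_-3^0.5 f(t) dt = 156.1875.
L_4 = 236.00390625.
Error = 156.1875 − 236.00390625 = -79.81640625.

-79.81640625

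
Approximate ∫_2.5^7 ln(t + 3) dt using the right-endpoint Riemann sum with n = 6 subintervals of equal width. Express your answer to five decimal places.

Δt = (7 − 2.5)/6 = 0.75.
Right endpoints: 3.25, 4, 4.75, 5.5, 6.25, 7.
f(3.25) ≈ 1.83258, f(4) ≈ 1.94591, f(4.75) ≈ 2.04769, f(5.5) ≈ 2.14007, f(6.25) ≈ 2.22462, f(7) ≈ 2.30259.
Sum = Δt · [f(3.25) + f(4) + f(4.75) + ...].
Sum ≈ 9.37009.

9.37009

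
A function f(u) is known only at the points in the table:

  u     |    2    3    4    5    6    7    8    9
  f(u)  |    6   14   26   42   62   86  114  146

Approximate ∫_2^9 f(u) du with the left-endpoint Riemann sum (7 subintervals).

350

Δu = 1.
Sum = 1·[6 + 14 + 26 + 42 + 62 + 86 + 114] = 350.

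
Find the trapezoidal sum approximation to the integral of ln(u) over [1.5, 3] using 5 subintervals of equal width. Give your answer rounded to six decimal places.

1.185145

Δu = (3 − 1.5)/5 = 0.3.
f(1.5) ≈ 0.405465, f(1.8) ≈ 0.587787, f(2.1) ≈ 0.741937, f(2.4) ≈ 0.875469, f(2.7) ≈ 0.993252, f(3) ≈ 1.098612.
T_5 = (Δu/2)·[f(u_0) + 2f(u_1) + ... + 2f(u_{4}) + f(u_5)].
Sum ≈ 1.185145.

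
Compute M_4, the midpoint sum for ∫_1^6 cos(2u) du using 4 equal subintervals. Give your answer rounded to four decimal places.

Δu = (6 − 1)/4 = 1.25.
Midpoints: 1.625, 2.875, 4.125, 5.375.
f(1.625) ≈ -0.9941, f(2.875) ≈ 0.8612, f(4.125) ≈ -0.3857, f(5.375) ≈ -0.2431.
Sum = Δu · [f(1.625) + f(2.875) + f(4.125) + f(5.375)].
Sum ≈ -0.9522.

-0.9522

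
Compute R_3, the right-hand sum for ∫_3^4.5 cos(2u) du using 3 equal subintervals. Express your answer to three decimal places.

-0.151

Δu = (4.5 − 3)/3 = 0.5.
Right endpoints: 3.5, 4, 4.5.
f(3.5) ≈ 0.754, f(4) ≈ -0.146, f(4.5) ≈ -0.911.
Sum = Δu · [f(3.5) + f(4) + f(4.5)].
Sum ≈ -0.151.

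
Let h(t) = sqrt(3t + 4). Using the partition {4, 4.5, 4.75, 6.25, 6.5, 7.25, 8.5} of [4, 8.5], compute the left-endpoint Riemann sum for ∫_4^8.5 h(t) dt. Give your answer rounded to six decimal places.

20.625069

Subinterval widths: 0.5, 0.25, 1.5, 0.25, 0.75, 1.25.
Left endpoints: 4, 4.5, 4.75, 6.25, 6.5, 7.25.
h(4) ≈ 4.000000, h(4.5) ≈ 4.183300, h(4.75) ≈ 4.272002, h(6.25) ≈ 4.769696, h(6.5) ≈ 4.847680, h(7.25) ≈ 5.074446.
Sum = Σ Δt_i · h(t_i).
Sum ≈ 20.625069.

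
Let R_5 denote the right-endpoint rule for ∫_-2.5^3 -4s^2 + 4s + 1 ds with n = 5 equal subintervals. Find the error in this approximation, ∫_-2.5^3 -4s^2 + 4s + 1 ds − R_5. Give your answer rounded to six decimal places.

-1.613333

Exact integral: ∫_-2.5^3 f(s) ds ≈ -45.83333333.
R_5 = -44.22.
Error ≈ -45.83333333 − (-44.22) ≈ -1.613333.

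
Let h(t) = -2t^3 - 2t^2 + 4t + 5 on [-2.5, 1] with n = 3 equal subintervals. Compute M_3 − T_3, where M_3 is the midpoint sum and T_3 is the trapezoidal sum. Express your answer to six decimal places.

-2.977431

M_3 ≈ 13.95543981.
T_3 ≈ 16.93287037.
M_3 − T_3 ≈ -2.977431.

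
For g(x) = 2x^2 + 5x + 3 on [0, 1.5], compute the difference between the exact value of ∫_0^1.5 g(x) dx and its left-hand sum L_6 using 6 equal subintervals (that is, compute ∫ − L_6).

1.46875

Exact integral: ∫_0^1.5 g(x) dx = 12.375.
L_6 = 10.90625.
Error = 12.375 − 10.90625 = 1.46875.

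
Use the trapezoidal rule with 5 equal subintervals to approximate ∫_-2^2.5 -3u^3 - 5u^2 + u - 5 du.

-82.45125

Δu = (2.5 − (-2))/5 = 0.9.
f(-2) = -3, f(-1.1) = -8.157, f(-0.2) = -5.376, f(0.7) = -7.779, f(1.6) = -28.488, f(2.5) = -80.625.
T_5 = (Δu/2)·[f(u_0) + 2f(u_1) + ... + 2f(u_{4}) + f(u_5)].
Sum = -82.45125.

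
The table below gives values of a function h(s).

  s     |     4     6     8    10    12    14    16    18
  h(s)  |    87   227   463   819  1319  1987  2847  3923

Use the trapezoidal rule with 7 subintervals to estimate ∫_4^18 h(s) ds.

19334

Δs = 2.
T_7 = (2/2)·[87 + 2·227 + 2·463 + 2·819 + 2·1319 + 2·1987 + 2·2847 + 3923] = 19334.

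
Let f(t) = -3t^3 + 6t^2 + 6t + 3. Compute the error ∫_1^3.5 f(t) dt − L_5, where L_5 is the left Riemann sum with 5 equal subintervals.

-9.296875

Exact integral: ∫_1^3.5 f(t) dt = 13.203125.
L_5 = 22.5.
Error = 13.203125 − 22.5 = -9.296875.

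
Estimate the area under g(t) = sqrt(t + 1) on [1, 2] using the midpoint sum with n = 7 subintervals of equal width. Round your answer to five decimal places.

Δt = (2 − 1)/7 = 1/7.
Midpoints: 15/14, 17/14, 19/14, 1.5, 23/14, 25/14, 27/14.
g(15/14) ≈ 1.43925, g(17/14) ≈ 1.48805, g(19/14) ≈ 1.53530, g(1.5) ≈ 1.58114, g(23/14) ≈ 1.62569, g(25/14) ≈ 1.66905, g(27/14) ≈ 1.71131.
Sum = Δt · [g(15/14) + g(17/14) + g(19/14) + ...].
Sum ≈ 1.57854.

1.57854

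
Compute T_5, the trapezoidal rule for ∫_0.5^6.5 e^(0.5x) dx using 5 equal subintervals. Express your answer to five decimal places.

50.47426

Δx = (6.5 − 0.5)/5 = 1.2.
f(0.5) ≈ 1.28403, f(1.7) ≈ 2.33965, f(2.9) ≈ 4.26311, f(4.1) ≈ 7.76790, f(5.3) ≈ 14.15404, f(6.5) ≈ 25.79034.
T_5 = (Δx/2)·[f(x_0) + 2f(x_1) + ... + 2f(x_{4}) + f(x_5)].
Sum ≈ 50.47426.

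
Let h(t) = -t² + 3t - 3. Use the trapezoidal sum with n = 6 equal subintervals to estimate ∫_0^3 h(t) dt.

-4.625

Δt = (3 − 0)/6 = 0.5.
h(0) = -3, h(0.5) = -1.75, h(1) = -1, h(1.5) = -0.75, h(2) = -1, h(2.5) = -1.75, h(3) = -3.
T_6 = (Δt/2)·[h(t_0) + 2h(t_1) + ... + 2h(t_{5}) + h(t_6)].
Sum = -4.625.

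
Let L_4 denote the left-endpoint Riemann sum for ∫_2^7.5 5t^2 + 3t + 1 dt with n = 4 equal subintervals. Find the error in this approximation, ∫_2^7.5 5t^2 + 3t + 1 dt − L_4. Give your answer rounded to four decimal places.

Exact integral: ∫_2^7.5 f(t) dt ≈ 773.666667.
L_4 = 591.37890625.
Error ≈ 773.666667 − 591.37890625 ≈ 182.2878.

182.2878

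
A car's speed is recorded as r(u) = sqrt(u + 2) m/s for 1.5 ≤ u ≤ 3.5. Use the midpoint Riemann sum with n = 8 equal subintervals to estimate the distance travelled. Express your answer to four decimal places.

Δu = (3.5 − 1.5)/8 = 0.25.
Midpoints: 1.625, 1.875, 2.125, 2.375, 2.625, 2.875, 3.125, 3.375.
r(1.625) ≈ 1.9039, r(1.875) ≈ 1.9685, r(2.125) ≈ 2.0310, r(2.375) ≈ 2.0917, r(2.625) ≈ 2.1506, r(2.875) ≈ 2.2079, r(3.125) ≈ 2.2638, r(3.375) ≈ 2.3184.
Sum = Δu · [r(1.625) + r(1.875) + r(2.125) + ...].
Sum ≈ 4.2340.

4.2340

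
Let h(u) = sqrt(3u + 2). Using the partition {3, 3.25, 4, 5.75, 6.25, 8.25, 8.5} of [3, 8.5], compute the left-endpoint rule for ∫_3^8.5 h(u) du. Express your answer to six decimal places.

22.545112

Subinterval widths: 0.25, 0.75, 1.75, 0.5, 2, 0.25.
Left endpoints: 3, 3.25, 4, 5.75, 6.25, 8.25.
h(3) ≈ 3.316625, h(3.25) ≈ 3.427827, h(4) ≈ 3.741657, h(5.75) ≈ 4.387482, h(6.25) ≈ 4.555217, h(8.25) ≈ 5.172040.
Sum = Σ Δu_i · h(u_i).
Sum ≈ 22.545112.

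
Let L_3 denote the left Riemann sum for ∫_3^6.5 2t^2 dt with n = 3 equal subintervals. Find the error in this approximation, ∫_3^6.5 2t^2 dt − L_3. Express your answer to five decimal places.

37.20370

Exact integral: ∫_3^6.5 f(t) dt ≈ 165.0833333.
L_3 ≈ 127.8796296.
Error ≈ 165.0833333 − 127.8796296 ≈ 37.20370.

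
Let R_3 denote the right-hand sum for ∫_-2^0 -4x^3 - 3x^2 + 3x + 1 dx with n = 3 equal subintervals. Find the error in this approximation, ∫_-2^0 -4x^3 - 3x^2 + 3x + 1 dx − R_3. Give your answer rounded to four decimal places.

3.3333

Exact integral: ∫_-2^0 f(x) dx = 4.
R_3 ≈ 0.666667.
Error ≈ 4 − 0.666667 ≈ 3.3333.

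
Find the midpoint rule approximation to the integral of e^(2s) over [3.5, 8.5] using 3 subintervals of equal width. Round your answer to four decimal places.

7884736.9460

Δs = (8.5 − 3.5)/3 = 5/3.
Midpoints: 13/3, 6, 23/3.
f(13/3) ≈ 5806.1133, f(6) ≈ 162754.7914, f(23/3) ≈ 4562281.2628.
Sum = Δs · [f(13/3) + f(6) + f(23/3)].
Sum ≈ 7884736.9460.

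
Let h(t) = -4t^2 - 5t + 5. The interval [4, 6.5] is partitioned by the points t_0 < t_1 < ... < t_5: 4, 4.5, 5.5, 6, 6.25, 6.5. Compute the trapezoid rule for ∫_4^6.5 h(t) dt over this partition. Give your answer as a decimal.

Subinterval widths: 0.5, 1, 0.5, 0.25, 0.25.
h(4) = -79, h(4.5) = -98.5, h(5.5) = -143.5, h(6) = -169, h(6.25) = -182.5, h(6.5) = -196.5.
On each subinterval the trapezoid contributes (Δt_i/2)·[h(t_{i-1}) + h(t_i)].
Sum = -334.8125.

-334.8125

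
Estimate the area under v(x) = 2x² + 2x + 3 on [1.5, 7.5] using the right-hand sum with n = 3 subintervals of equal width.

Δx = (7.5 − 1.5)/3 = 2.
Right endpoints: 3.5, 5.5, 7.5.
v(3.5) = 34.5, v(5.5) = 74.5, v(7.5) = 130.5.
Sum = Δx · [v(3.5) + v(5.5) + v(7.5)].
Sum = 479.

479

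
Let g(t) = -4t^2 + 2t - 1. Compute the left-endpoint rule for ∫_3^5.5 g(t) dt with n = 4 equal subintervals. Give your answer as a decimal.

-142.734375

Δt = (5.5 − 3)/4 = 0.625.
Left endpoints: 3, 3.625, 4.25, 4.875.
g(3) = -31, g(3.625) = -46.3125, g(4.25) = -64.75, g(4.875) = -86.3125.
Sum = Δt · [g(3) + g(3.625) + g(4.25) + g(4.875)].
Sum = -142.734375.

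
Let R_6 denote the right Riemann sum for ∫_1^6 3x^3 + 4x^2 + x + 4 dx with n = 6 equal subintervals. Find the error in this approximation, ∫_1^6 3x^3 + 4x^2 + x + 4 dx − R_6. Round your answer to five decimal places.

Exact integral: ∫_1^6 f(x) dx ≈ 1295.4166667.
R_6 ≈ 1645.1273148.
Error ≈ 1295.4166667 − 1645.1273148 ≈ -349.71065.

-349.71065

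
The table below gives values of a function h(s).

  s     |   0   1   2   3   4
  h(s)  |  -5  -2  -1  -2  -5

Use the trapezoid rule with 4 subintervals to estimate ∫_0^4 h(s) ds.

Δs = 1.
T_4 = (1/2)·[(-5) + 2·(-2) + 2·(-1) + 2·(-2) + (-5)] = -10.

-10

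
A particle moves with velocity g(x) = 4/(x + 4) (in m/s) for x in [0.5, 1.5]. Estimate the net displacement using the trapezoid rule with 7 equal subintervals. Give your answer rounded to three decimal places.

Δx = (1.5 − 0.5)/7 = 1/7.
g(0.5) = 8/9, g(9/14) = 56/65, g(11/14) = 56/67, g(13/14) = 56/69, g(15/14) = 56/71, g(17/14) = 56/73, g(19/14) = 56/75, g(1.5) = 8/11.
T_7 = (Δx/2)·[g(x_0) + 2g(x_1) + ... + 2g(x_{6}) + g(x_7)].
Sum ≈ 0.803.

0.803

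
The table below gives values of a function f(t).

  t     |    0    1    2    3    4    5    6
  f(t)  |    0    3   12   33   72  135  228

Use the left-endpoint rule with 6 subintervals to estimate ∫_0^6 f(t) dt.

255

Δt = 1.
Sum = 1·[0 + 3 + 12 + 33 + 72 + 135] = 255.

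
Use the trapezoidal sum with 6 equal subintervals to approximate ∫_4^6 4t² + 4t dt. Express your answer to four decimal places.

242.8148

Δt = (6 − 4)/6 = 1/3.
f(4) = 80, f(13/3) = 832/9, f(14/3) = 952/9, f(5) = 120, f(16/3) = 1216/9, f(17/3) = 1360/9, f(6) = 168.
T_6 = (Δt/2)·[f(t_0) + 2f(t_1) + ... + 2f(t_{5}) + f(t_6)].
Sum ≈ 242.8148.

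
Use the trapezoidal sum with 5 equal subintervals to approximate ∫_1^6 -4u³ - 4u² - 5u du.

-1707.5

Δu = (6 − 1)/5 = 1.
f(1) = -13, f(2) = -58, f(3) = -159, f(4) = -340, f(5) = -625, f(6) = -1038.
T_5 = (Δu/2)·[f(u_0) + 2f(u_1) + ... + 2f(u_{4}) + f(u_5)].
Sum = -1707.5.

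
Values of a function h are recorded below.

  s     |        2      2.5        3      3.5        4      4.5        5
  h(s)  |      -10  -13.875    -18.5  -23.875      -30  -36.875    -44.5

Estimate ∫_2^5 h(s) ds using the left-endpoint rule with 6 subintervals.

Δs = 0.5.
Sum = 0.5·[(-10) + (-13.875) + (-18.5) + (-23.875) + (-30) + (-36.875)] = -66.5625.

-66.5625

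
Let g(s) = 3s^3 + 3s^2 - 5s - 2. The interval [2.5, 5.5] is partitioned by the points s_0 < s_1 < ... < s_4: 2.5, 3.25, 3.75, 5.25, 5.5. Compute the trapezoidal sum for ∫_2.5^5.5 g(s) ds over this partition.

769.1015625

Subinterval widths: 0.75, 0.5, 1.5, 0.25.
g(2.5) = 51.125, g(3.25) = 116.421875, g(3.75) = 179.640625, g(5.25) = 488.546875, g(5.5) = 560.375.
On each subinterval the trapezoid contributes (Δs_i/2)·[g(s_{i-1}) + g(s_i)].
Sum = 769.1015625.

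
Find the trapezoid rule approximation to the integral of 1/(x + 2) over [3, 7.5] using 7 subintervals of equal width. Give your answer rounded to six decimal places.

Δx = (7.5 − 3)/7 = 9/14.
f(3) = 0.2, f(51/14) = 14/79, f(30/7) = 7/44, f(69/14) = 14/97, f(39/7) = 7/53, f(87/14) = 14/115, f(48/7) = 7/62, f(7.5) = 2/19.
T_7 = (Δx/2)·[f(x_0) + 2f(x_1) + ... + 2f(x_{6}) + f(x_7)].
Sum ≈ 0.642848.

0.642848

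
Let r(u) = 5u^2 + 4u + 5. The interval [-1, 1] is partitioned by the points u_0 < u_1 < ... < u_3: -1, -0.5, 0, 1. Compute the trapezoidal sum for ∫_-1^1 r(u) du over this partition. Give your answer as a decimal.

14.375

Subinterval widths: 0.5, 0.5, 1.
r(-1) = 6, r(-0.5) = 4.25, r(0) = 5, r(1) = 14.
On each subinterval the trapezoid contributes (Δu_i/2)·[r(u_{i-1}) + r(u_i)].
Sum = 14.375.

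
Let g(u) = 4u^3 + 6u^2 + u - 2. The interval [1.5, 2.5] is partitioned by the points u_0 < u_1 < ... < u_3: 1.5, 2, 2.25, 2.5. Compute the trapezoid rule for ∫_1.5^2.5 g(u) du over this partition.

Subinterval widths: 0.5, 0.25, 0.25.
g(1.5) = 26.5, g(2) = 56, g(2.25) = 76.1875, g(2.5) = 100.5.
On each subinterval the trapezoid contributes (Δu_i/2)·[g(u_{i-1}) + g(u_i)].
Sum = 59.234375.

59.234375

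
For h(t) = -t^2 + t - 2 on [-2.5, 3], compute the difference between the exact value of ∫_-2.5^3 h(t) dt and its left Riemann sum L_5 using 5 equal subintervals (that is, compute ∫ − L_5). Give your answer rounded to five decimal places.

Exact integral: ∫_-2.5^3 h(t) dt ≈ -23.8333333.
L_5 = -26.455.
Error ≈ -23.8333333 − (-26.455) ≈ 2.62167.

2.62167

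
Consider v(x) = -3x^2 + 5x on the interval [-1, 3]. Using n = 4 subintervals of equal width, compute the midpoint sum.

-7

Δx = (3 − (-1))/4 = 1.
Midpoints: -0.5, 0.5, 1.5, 2.5.
v(-0.5) = -3.25, v(0.5) = 1.75, v(1.5) = 0.75, v(2.5) = -6.25.
Sum = Δx · [v(-0.5) + v(0.5) + v(1.5) + v(2.5)].
Sum = -7.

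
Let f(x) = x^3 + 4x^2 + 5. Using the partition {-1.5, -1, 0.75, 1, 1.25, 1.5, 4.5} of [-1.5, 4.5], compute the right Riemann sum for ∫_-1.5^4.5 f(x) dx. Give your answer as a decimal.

558.9453125

Subinterval widths: 0.5, 1.75, 0.25, 0.25, 0.25, 3.
Right endpoints: -1, 0.75, 1, 1.25, 1.5, 4.5.
f(-1) = 8, f(0.75) = 7.671875, f(1) = 10, f(1.25) = 13.203125, f(1.5) = 17.375, f(4.5) = 177.125.
Sum = Σ Δx_i · f(x_i).
Sum = 558.9453125.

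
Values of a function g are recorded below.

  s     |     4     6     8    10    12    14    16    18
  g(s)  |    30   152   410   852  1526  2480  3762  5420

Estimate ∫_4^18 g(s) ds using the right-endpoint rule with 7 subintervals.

29204

Δs = 2.
Sum = 2·[152 + 410 + 852 + 1526 + 2480 + 3762 + 5420] = 29204.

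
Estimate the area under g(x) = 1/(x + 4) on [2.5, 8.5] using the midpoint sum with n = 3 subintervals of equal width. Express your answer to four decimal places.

0.6511

Δx = (8.5 − 2.5)/3 = 2.
Midpoints: 3.5, 5.5, 7.5.
g(3.5) = 2/15, g(5.5) = 2/19, g(7.5) = 2/23.
Sum = Δx · [g(3.5) + g(5.5) + g(7.5)].
Sum ≈ 0.6511.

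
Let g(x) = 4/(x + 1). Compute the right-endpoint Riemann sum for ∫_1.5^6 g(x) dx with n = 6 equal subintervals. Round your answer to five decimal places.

Δx = (6 − 1.5)/6 = 0.75.
Right endpoints: 2.25, 3, 3.75, 4.5, 5.25, 6.
g(2.25) = 16/13, g(3) = 1, g(3.75) = 16/19, g(4.5) = 8/11, g(5.25) = 0.64, g(6) = 4/7.
Sum = Δx · [g(2.25) + g(3) + g(3.75) + ...].
Sum ≈ 3.75868.

3.75868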